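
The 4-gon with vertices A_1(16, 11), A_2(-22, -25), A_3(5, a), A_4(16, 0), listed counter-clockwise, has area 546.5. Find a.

The doubled signed area Σ (x_i y_{i+1} − x_{i+1} y_i) is linear in a.
With a=0 it equals 143; the coefficient of a is -38 (from the two edges through A_3).
So -38·a + 143 = 2·546.5 = 1093 ⇒ a = -25.

-25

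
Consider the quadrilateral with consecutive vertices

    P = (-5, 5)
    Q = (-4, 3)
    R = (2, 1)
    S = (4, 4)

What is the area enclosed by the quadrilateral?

Apply the shoelace formula: 2A = Σ (x_i·y_{i+1} − x_{i+1}·y_i), indices taken mod 4.
Σ = (5) + (-10) + (4) + (40) = 39
Area = |Σ|/2 = 19.5.

19.5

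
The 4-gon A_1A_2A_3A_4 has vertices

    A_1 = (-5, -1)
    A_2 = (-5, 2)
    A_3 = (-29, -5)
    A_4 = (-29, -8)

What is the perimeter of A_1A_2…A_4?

|A_1A_2| = √((0)² + (3)²) = √9 = 3
|A_2A_3| = √((-24)² + (-7)²) = √625 = 25
|A_3A_4| = √((0)² + (-3)²) = √9 = 3
|A_4A_1| = √((24)² + (7)²) = √625 = 25
Perimeter = 3 + 25 + 3 + 25 = 56.

56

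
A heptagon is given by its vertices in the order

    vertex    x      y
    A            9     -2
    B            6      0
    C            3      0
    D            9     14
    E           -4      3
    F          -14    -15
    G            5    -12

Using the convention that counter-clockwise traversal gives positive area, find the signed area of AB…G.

290

A→B: (9)(0) − (6)(-2) = 12
B→C: (6)(0) − (3)(0) = 0
C→D: (3)(14) − (9)(0) = 42
D→E: (9)(3) − (-4)(14) = 83
E→F: (-4)(-15) − (-14)(3) = 102
F→G: (-14)(-12) − (5)(-15) = 243
G→A: (5)(-2) − (9)(-12) = 98
Σ = 580
Signed area = Σ/2 = 290 (positive ⇒ counter-clockwise traversal).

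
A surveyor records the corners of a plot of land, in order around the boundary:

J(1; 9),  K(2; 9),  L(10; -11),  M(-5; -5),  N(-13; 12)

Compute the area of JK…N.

240

Apply Gauss's area formula: 2A = Σ (x_i·y_{i+1} − x_{i+1}·y_i), indices taken mod 5.
Σ = (-9) + (-112) + (-105) + (-125) + (-129) = -480
Area = |Σ|/2 = 240.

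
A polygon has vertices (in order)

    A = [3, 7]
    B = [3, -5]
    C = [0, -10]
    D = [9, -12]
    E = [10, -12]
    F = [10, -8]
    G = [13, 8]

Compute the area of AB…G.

163.5

Apply the surveyor's formula: 2A = Σ (x_i·y_{i+1} − x_{i+1}·y_i), indices taken mod 7.
Cross-terms: -36, -30, 90, 12, 40, 184, 67  ⇒  Σ = 327
Area = |Σ|/2 = 163.5.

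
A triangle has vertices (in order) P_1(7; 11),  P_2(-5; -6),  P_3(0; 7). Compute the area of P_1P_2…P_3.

35.5

Cross-terms: 13, -35, -49  ⇒  Σ = -71
Area = |Σ|/2 = 35.5.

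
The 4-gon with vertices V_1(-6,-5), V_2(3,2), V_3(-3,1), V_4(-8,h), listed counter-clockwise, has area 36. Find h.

Write out the shoelace sum; only the two edges meeting at V_4 involve h:
2·Area = [((-3)·h − (-8)·1) + ((-8)·(-5) − (-6)·h)] + 12
       = 3·h + 60 = 72
⇒ h = 4.

4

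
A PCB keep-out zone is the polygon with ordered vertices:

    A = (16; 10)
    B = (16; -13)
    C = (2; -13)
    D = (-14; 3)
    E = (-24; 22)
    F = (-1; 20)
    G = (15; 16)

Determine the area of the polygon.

921

Σ = (-368) + (-182) + (-176) + (-236) + (-458) + (-316) + (-106) = -1842
Area = |Σ|/2 = 921.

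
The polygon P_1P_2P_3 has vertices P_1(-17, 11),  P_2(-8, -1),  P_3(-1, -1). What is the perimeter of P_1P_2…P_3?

42

|P_1P_2| = √((9)² + (-12)²) = √225 = 15
|P_2P_3| = √((7)² + (0)²) = √49 = 7
|P_3P_1| = √((-16)² + (12)²) = √400 = 20
Perimeter = 15 + 7 + 20 = 42.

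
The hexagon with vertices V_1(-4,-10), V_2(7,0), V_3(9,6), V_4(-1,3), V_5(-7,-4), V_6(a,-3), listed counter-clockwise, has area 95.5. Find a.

-2

The doubled signed area Σ (x_i y_{i+1} − x_{i+1} y_i) is linear in a.
With a=0 it equals 179; the coefficient of a is -6 (from the two edges through V_6).
So -6·a + 179 = 2·95.5 = 191 ⇒ a = -2.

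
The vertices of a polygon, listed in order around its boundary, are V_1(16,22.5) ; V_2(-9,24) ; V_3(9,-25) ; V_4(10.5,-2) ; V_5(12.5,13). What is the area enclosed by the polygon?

Σ = (586.5) + (9) + (244.5) + (161.5) + (73.25) = 1074.75
Area = |Σ|/2 = 537.375.

537.375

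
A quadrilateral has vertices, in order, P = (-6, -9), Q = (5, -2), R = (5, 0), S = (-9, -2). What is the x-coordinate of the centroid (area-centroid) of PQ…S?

Apply the surveyor's formula. First the cross-terms c_i = x_i·y_{i+1} − x_{i+1}·y_i:
  57, 10, -10, 69  ⇒  2A = 126, A = 63.
Then Σ (x_i + x_{i+1})·c_i = -952, so x̄ = -952 / (6·63) = -68/27.

-68/27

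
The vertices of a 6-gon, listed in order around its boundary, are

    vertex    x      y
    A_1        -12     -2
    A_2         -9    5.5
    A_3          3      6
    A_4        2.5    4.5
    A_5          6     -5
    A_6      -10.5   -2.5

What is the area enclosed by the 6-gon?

Apply the shoelace formula: 2A = Σ (x_i·y_{i+1} − x_{i+1}·y_i), indices taken mod 6.
Cross-terms: -84, -70.5, -1.5, -39.5, -67.5, -9  ⇒  Σ = -272
Area = |Σ|/2 = 136.

136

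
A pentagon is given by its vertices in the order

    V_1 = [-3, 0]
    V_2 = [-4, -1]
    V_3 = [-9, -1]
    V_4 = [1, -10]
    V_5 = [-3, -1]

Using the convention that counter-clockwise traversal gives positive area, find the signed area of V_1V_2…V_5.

Cross-terms: 3, -5, 91, -31, -3  ⇒  Σ = 55
Signed area = Σ/2 = 27.5 (positive ⇒ counter-clockwise traversal).

27.5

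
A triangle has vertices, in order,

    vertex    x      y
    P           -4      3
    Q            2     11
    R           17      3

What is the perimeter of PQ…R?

48

|PQ| = √((6)² + (8)²) = √100 = 10
|QR| = √((15)² + (-8)²) = √289 = 17
|RP| = √((-21)² + (0)²) = √441 = 21
Perimeter = 10 + 17 + 21 = 48.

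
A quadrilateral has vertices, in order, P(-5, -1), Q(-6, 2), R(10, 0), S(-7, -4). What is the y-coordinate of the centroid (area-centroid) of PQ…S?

-169/267

Apply the surveyor's formula. First the cross-terms c_i = x_i·y_{i+1} − x_{i+1}·y_i:
  -16, -20, -40, -13  ⇒  2A = -89, A = -44.5.
Then Σ (y_i + y_{i+1})·c_i = 169, so ȳ = 169 / (6·(-44.5)) = -169/267.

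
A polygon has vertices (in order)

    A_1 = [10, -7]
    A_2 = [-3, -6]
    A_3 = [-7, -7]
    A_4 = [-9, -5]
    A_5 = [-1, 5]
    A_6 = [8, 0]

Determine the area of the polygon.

Apply the shoelace formula: 2A = Σ (x_i·y_{i+1} − x_{i+1}·y_i), indices taken mod 6.
Σ = (-81) + (-21) + (-28) + (-50) + (-40) + (-56) = -276
Area = |Σ|/2 = 138.

138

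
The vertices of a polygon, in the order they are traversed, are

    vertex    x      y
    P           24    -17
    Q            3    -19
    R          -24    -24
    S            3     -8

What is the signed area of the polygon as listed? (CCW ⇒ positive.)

-264

Apply the surveyor's formula: 2A = Σ (x_i·y_{i+1} − x_{i+1}·y_i), indices taken mod 4.
Σ = (-405) + (-528) + (264) + (141) = -528
Signed area = Σ/2 = -264 (negative ⇒ clockwise traversal).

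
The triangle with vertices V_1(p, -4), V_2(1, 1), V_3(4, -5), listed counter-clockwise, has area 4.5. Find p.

Write out the shoelace sum; only the two edges meeting at V_1 involve p:
2·Area = [(4·(-4) − p·(-5)) + (p·1 − 1·(-4))] + -9
       = 6·p + -21 = 9
⇒ p = 5.

5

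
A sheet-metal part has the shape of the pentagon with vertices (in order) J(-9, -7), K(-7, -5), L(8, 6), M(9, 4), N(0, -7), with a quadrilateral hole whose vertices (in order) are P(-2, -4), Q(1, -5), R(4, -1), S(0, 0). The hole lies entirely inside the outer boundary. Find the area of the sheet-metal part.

Outer boundary:
Cross-terms: -4, -2, -22, -63, -63  ⇒  Σ = -154
Area = |Σ|/2 = 77.
Hole:
Σ = (14) + (19) + (0) + (0) = 33
Area = |Σ|/2 = 16.5.
Net area = 77 − 16.5 = 60.5.

60.5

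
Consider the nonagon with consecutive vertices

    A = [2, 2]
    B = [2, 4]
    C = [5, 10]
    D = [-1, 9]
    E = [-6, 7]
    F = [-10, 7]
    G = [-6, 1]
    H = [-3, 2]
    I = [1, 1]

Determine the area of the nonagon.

76

Apply the shoelace (surveyor's) formula: 2A = Σ (x_i·y_{i+1} − x_{i+1}·y_i), indices taken mod 9.
Cross-terms: 4, 0, 55, 47, 28, 32, -9, -5, 0  ⇒  Σ = 152
Area = |Σ|/2 = 76.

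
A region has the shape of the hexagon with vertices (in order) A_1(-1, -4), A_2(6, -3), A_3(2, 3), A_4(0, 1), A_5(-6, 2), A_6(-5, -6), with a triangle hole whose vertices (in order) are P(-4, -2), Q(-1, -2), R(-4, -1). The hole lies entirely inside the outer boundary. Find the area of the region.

Outer boundary:
Apply the surveyor's formula: 2A = Σ (x_i·y_{i+1} − x_{i+1}·y_i), indices taken mod 6.
A_1→A_2: (-1)(-3) − (6)(-4) = 27
A_2→A_3: (6)(3) − (2)(-3) = 24
A_3→A_4: (2)(1) − (0)(3) = 2
A_4→A_5: (0)(2) − (-6)(1) = 6
A_5→A_6: (-6)(-6) − (-5)(2) = 46
A_6→A_1: (-5)(-4) − (-1)(-6) = 14
Σ = 119
Area = |Σ|/2 = 59.5.
Hole:
P→Q: (-4)(-2) − (-1)(-2) = 6
Q→R: (-1)(-1) − (-4)(-2) = -7
R→P: (-4)(-2) − (-4)(-1) = 4
Σ = 3
Area = |Σ|/2 = 1.5.
Net area = 59.5 − 1.5 = 58.

58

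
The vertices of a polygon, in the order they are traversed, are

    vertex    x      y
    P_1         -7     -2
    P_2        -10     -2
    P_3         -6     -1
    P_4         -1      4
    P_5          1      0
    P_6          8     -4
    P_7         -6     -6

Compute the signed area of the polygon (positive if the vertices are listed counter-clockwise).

Σ = (-6) + (-2) + (-25) + (-4) + (-4) + (-72) + (-30) = -143
Signed area = Σ/2 = -71.5 (negative ⇒ clockwise traversal).

-71.5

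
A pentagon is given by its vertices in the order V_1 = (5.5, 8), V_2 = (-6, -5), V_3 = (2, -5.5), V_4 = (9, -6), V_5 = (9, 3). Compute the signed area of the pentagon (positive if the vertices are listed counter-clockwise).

118.75

Cross-terms: 20.5, 43, 37.5, 81, 55.5  ⇒  Σ = 237.5
Signed area = Σ/2 = 118.75 (positive ⇒ counter-clockwise traversal).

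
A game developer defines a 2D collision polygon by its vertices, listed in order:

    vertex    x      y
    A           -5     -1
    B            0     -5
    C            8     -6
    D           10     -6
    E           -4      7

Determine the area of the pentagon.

81

Apply the shoelace formula: 2A = Σ (x_i·y_{i+1} − x_{i+1}·y_i), indices taken mod 5.
Σ = (25) + (40) + (12) + (46) + (39) = 162
Area = |Σ|/2 = 81.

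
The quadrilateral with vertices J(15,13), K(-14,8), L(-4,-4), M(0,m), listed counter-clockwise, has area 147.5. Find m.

Write out the shoelace sum; only the two edges meeting at M involve m:
2·Area = [((-4)·m − 0·(-4)) + (0·13 − 15·m)] + 390
       = -19·m + 390 = 295
⇒ m = 5.

5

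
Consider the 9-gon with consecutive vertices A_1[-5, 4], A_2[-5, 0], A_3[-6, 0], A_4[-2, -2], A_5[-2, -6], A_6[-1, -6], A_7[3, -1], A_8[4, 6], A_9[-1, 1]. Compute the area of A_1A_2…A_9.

Apply the shoelace (surveyor's) formula: 2A = Σ (x_i·y_{i+1} − x_{i+1}·y_i), indices taken mod 9.
Σ = (20) + (0) + (12) + (8) + (6) + (19) + (22) + (10) + (1) = 98
Area = |Σ|/2 = 49.

49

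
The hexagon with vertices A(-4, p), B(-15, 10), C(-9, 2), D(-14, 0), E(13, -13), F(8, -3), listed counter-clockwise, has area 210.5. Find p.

The doubled signed area Σ (x_i y_{i+1} − x_{i+1} y_i) is linear in p.
With p=0 it equals 283; the coefficient of p is 23 (from the two edges through A).
So 23·p + 283 = 2·210.5 = 421 ⇒ p = 6.

6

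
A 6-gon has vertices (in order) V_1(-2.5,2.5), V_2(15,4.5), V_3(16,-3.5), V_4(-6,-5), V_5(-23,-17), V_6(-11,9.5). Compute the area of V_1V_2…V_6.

Apply the surveyor's formula: 2A = Σ (x_i·y_{i+1} − x_{i+1}·y_i), indices taken mod 6.
V_1→V_2: (-2.5)(4.5) − (15)(2.5) = -48.75
V_2→V_3: (15)(-3.5) − (16)(4.5) = -124.5
V_3→V_4: (16)(-5) − (-6)(-3.5) = -101
V_4→V_5: (-6)(-17) − (-23)(-5) = -13
V_5→V_6: (-23)(9.5) − (-11)(-17) = -405.5
V_6→V_1: (-11)(2.5) − (-2.5)(9.5) = -3.75
Σ = -696.5
Area = |Σ|/2 = 348.25.

348.25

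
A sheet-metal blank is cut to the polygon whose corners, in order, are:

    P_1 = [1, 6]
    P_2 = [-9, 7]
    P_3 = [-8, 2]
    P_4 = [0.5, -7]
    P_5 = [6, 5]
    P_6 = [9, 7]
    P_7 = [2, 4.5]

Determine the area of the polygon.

Σ = (61) + (38) + (55) + (44.5) + (-3) + (26.5) + (7.5) = 229.5
Area = |Σ|/2 = 114.75.

114.75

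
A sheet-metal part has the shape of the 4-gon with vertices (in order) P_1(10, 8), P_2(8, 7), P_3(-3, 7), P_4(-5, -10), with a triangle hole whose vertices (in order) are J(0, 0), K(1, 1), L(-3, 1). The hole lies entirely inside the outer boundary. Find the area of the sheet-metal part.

102

Outer boundary:
P_1→P_2: (10)(7) − (8)(8) = 6
P_2→P_3: (8)(7) − (-3)(7) = 77
P_3→P_4: (-3)(-10) − (-5)(7) = 65
P_4→P_1: (-5)(8) − (10)(-10) = 60
Σ = 208
Area = |Σ|/2 = 104.
Hole:
Apply the shoelace formula: 2A = Σ (x_i·y_{i+1} − x_{i+1}·y_i), indices taken mod 3.
Cross-terms: 0, 4, 0  ⇒  Σ = 4
Area = |Σ|/2 = 2.
Net area = 104 − 2 = 102.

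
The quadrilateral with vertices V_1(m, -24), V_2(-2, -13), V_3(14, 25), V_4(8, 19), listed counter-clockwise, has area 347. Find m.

Write out the shoelace sum; only the two edges meeting at V_1 involve m:
2·Area = [(8·(-24) − m·19) + (m·(-13) − (-2)·(-24))] + 198
       = -32·m + -42 = 694
⇒ m = -23.

-23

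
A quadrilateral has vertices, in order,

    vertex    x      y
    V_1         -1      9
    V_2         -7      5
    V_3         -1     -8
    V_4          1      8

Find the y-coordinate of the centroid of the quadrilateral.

2.25

Apply the shoelace (surveyor's) formula. First the cross-terms c_i = x_i·y_{i+1} − x_{i+1}·y_i:
  58, 61, 0, 17  ⇒  2A = 136, A = 68.
Then Σ (y_i + y_{i+1})·c_i = 918, so ȳ = 918 / (6·68) = 2.25.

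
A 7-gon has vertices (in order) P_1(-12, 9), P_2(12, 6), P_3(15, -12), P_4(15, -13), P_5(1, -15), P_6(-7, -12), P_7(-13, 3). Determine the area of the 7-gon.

Apply the shoelace (surveyor's) formula: 2A = Σ (x_i·y_{i+1} − x_{i+1}·y_i), indices taken mod 7.
Σ = (-180) + (-234) + (-15) + (-212) + (-117) + (-177) + (-81) = -1016
Area = |Σ|/2 = 508.

508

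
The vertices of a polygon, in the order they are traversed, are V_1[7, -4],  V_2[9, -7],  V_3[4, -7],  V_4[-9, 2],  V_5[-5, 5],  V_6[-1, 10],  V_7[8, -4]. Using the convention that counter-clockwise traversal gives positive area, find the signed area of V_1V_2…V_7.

Apply the surveyor's formula: 2A = Σ (x_i·y_{i+1} − x_{i+1}·y_i), indices taken mod 7.
Σ = (-13) + (-35) + (-55) + (-35) + (-45) + (-76) + (-4) = -263
Signed area = Σ/2 = -131.5 (negative ⇒ clockwise traversal).

-131.5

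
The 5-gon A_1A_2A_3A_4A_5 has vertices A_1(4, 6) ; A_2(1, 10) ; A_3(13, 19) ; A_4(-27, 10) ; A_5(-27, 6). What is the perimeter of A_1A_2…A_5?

|A_1A_2| = √((-3)² + (4)²) = √25 = 5
|A_2A_3| = √((12)² + (9)²) = √225 = 15
|A_3A_4| = √((-40)² + (-9)²) = √1681 = 41
|A_4A_5| = √((0)² + (-4)²) = √16 = 4
|A_5A_1| = √((31)² + (0)²) = √961 = 31
Perimeter = 5 + 15 + 41 + 4 + 31 = 96.

96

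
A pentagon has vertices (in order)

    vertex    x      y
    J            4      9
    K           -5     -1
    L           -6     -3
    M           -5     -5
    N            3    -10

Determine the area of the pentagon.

Σ = (41) + (9) + (15) + (65) + (67) = 197
Area = |Σ|/2 = 98.5.

98.5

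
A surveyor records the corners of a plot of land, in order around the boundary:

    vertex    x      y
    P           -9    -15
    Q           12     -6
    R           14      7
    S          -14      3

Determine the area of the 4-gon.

389.5

Apply the surveyor's formula: 2A = Σ (x_i·y_{i+1} − x_{i+1}·y_i), indices taken mod 4.
Σ = (234) + (168) + (140) + (237) = 779
Area = |Σ|/2 = 389.5.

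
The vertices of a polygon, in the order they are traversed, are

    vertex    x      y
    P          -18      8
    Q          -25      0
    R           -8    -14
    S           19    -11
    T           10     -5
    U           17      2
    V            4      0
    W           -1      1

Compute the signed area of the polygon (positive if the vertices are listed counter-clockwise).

515

Σ = (200) + (350) + (354) + (15) + (105) + (-8) + (4) + (10) = 1030
Signed area = Σ/2 = 515 (positive ⇒ counter-clockwise traversal).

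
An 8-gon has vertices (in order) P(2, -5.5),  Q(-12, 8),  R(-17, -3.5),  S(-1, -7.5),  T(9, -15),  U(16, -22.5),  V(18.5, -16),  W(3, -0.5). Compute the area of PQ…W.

Apply the shoelace formula: 2A = Σ (x_i·y_{i+1} − x_{i+1}·y_i), indices taken mod 8.
Cross-terms: -50, 178, 124, 82.5, 37.5, 160.25, 38.75, -15.5  ⇒  Σ = 555.5
Area = |Σ|/2 = 277.75.

277.75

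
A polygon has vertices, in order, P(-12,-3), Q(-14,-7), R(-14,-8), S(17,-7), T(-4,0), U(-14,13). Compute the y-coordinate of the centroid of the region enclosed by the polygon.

-110/51

Apply the surveyor's formula. First the cross-terms c_i = x_i·y_{i+1} − x_{i+1}·y_i:
  42, 14, 234, -28, -52, 198  ⇒  2A = 408, A = 204.
Then Σ (y_i + y_{i+1})·c_i = -2640, so ȳ = -2640 / (6·204) = -110/51.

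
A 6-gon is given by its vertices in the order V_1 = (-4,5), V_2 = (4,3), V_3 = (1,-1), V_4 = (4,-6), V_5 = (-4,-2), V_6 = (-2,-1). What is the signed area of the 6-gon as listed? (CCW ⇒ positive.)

-43.5

Apply the shoelace formula: 2A = Σ (x_i·y_{i+1} − x_{i+1}·y_i), indices taken mod 6.
Σ = (-32) + (-7) + (-2) + (-32) + (0) + (-14) = -87
Signed area = Σ/2 = -43.5 (negative ⇒ clockwise traversal).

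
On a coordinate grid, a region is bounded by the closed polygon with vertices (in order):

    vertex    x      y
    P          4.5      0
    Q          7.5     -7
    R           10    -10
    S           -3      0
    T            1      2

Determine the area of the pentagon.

Apply the surveyor's formula: 2A = Σ (x_i·y_{i+1} − x_{i+1}·y_i), indices taken mod 5.
Cross-terms: -31.5, -5, -30, -6, -9  ⇒  Σ = -81.5
Area = |Σ|/2 = 40.75.

40.75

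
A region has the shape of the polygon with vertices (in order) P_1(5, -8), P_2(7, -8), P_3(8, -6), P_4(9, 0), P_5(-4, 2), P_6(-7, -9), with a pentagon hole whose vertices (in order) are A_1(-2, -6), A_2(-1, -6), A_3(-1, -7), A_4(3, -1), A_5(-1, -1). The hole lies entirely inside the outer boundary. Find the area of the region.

116

Outer boundary:
Cross-terms: 16, 22, 54, 18, 50, 101  ⇒  Σ = 261
Area = |Σ|/2 = 130.5.
Hole:
Σ = (6) + (1) + (22) + (-4) + (4) = 29
Area = |Σ|/2 = 14.5.
Net area = 130.5 − 14.5 = 116.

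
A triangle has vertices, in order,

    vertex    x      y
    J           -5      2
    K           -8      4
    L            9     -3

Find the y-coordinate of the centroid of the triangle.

Apply the surveyor's formula. First the cross-terms c_i = x_i·y_{i+1} − x_{i+1}·y_i:
  -4, -12, 3  ⇒  2A = -13, A = -6.5.
Then Σ (y_i + y_{i+1})·c_i = -39, so ȳ = -39 / (6·(-6.5)) = 1.

1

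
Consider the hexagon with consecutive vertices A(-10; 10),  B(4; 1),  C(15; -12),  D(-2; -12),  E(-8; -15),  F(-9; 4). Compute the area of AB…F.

300

Apply Gauss's area formula: 2A = Σ (x_i·y_{i+1} − x_{i+1}·y_i), indices taken mod 6.
Σ = (-50) + (-63) + (-204) + (-66) + (-167) + (-50) = -600
Area = |Σ|/2 = 300.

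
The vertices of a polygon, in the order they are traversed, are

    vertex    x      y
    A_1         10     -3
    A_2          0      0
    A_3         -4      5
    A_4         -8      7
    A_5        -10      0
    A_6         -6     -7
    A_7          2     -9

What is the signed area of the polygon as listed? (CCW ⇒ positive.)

A_1→A_2: (10)(0) − (0)(-3) = 0
A_2→A_3: (0)(5) − (-4)(0) = 0
A_3→A_4: (-4)(7) − (-8)(5) = 12
A_4→A_5: (-8)(0) − (-10)(7) = 70
A_5→A_6: (-10)(-7) − (-6)(0) = 70
A_6→A_7: (-6)(-9) − (2)(-7) = 68
A_7→A_1: (2)(-3) − (10)(-9) = 84
Σ = 304
Signed area = Σ/2 = 152 (positive ⇒ counter-clockwise traversal).

152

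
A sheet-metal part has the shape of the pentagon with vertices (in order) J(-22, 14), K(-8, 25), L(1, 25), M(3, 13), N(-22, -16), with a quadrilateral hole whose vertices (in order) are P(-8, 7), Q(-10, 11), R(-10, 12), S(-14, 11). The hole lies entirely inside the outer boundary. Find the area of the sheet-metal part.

Outer boundary:
Apply Gauss's area formula: 2A = Σ (x_i·y_{i+1} − x_{i+1}·y_i), indices taken mod 5.
Σ = (-438) + (-225) + (-62) + (238) + (-660) = -1147
Area = |Σ|/2 = 573.5.
Hole:
P→Q: (-8)(11) − (-10)(7) = -18
Q→R: (-10)(12) − (-10)(11) = -10
R→S: (-10)(11) − (-14)(12) = 58
S→P: (-14)(7) − (-8)(11) = -10
Σ = 20
Area = |Σ|/2 = 10.
Net area = 573.5 − 10 = 563.5.

563.5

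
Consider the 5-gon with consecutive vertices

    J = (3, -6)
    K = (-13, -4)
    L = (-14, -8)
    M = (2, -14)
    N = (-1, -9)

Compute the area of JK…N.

85.5

Σ = (-90) + (48) + (212) + (-32) + (33) = 171
Area = |Σ|/2 = 85.5.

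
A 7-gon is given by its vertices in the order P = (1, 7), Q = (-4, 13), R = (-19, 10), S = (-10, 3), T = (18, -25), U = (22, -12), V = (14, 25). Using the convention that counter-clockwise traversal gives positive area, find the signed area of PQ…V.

806

Σ = (41) + (207) + (43) + (196) + (334) + (718) + (73) = 1612
Signed area = Σ/2 = 806 (positive ⇒ counter-clockwise traversal).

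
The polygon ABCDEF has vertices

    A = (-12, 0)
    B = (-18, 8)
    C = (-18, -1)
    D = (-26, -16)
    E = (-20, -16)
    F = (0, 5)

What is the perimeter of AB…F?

84

|AB| = √((-6)² + (8)²) = √100 = 10
|BC| = √((0)² + (-9)²) = √81 = 9
|CD| = √((-8)² + (-15)²) = √289 = 17
|DE| = √((6)² + (0)²) = √36 = 6
|EF| = √((20)² + (21)²) = √841 = 29
|FA| = √((-12)² + (-5)²) = √169 = 13
Perimeter = 10 + 9 + 17 + 6 + 29 + 13 = 84.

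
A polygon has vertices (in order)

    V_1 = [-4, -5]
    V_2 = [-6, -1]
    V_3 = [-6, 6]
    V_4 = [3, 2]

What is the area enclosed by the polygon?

52.5

Cross-terms: -26, -42, -30, -7  ⇒  Σ = -105
Area = |Σ|/2 = 52.5.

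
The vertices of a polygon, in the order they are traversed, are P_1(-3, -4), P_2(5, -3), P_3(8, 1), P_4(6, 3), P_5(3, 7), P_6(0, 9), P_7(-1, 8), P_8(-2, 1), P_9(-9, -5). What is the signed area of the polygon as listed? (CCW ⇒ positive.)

P_1→P_2: (-3)(-3) − (5)(-4) = 29
P_2→P_3: (5)(1) − (8)(-3) = 29
P_3→P_4: (8)(3) − (6)(1) = 18
P_4→P_5: (6)(7) − (3)(3) = 33
P_5→P_6: (3)(9) − (0)(7) = 27
P_6→P_7: (0)(8) − (-1)(9) = 9
P_7→P_8: (-1)(1) − (-2)(8) = 15
P_8→P_9: (-2)(-5) − (-9)(1) = 19
P_9→P_1: (-9)(-4) − (-3)(-5) = 21
Σ = 200
Signed area = Σ/2 = 100 (positive ⇒ counter-clockwise traversal).

100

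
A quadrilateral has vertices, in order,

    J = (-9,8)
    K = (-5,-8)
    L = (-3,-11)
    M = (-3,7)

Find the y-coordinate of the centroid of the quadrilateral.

53/96

Apply the shoelace (surveyor's) formula. First the cross-terms c_i = x_i·y_{i+1} − x_{i+1}·y_i:
  112, 31, -54, 39  ⇒  2A = 128, A = 64.
Then Σ (y_i + y_{i+1})·c_i = 212, so ȳ = 212 / (6·64) = 53/96.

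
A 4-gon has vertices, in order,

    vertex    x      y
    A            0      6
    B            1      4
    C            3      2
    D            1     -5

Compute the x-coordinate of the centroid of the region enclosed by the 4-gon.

4/3

Apply the shoelace (surveyor's) formula. First the cross-terms c_i = x_i·y_{i+1} − x_{i+1}·y_i:
  -6, -10, -17, 6  ⇒  2A = -27, A = -13.5.
Then Σ (x_i + x_{i+1})·c_i = -108, so x̄ = -108 / (6·(-13.5)) = 4/3.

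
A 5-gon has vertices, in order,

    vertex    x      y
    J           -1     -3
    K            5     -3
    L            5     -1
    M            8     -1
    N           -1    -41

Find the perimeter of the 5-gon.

|JK| = √((6)² + (0)²) = √36 = 6
|KL| = √((0)² + (2)²) = √4 = 2
|LM| = √((3)² + (0)²) = √9 = 3
|MN| = √((-9)² + (-40)²) = √1681 = 41
|NJ| = √((0)² + (38)²) = √1444 = 38
Perimeter = 6 + 2 + 3 + 41 + 38 = 90.

90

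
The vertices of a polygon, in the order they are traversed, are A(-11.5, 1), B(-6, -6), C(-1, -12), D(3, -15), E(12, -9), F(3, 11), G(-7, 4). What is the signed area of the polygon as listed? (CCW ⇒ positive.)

316

Apply the surveyor's formula: 2A = Σ (x_i·y_{i+1} − x_{i+1}·y_i), indices taken mod 7.
Cross-terms: 75, 66, 51, 153, 159, 89, 39  ⇒  Σ = 632
Signed area = Σ/2 = 316 (positive ⇒ counter-clockwise traversal).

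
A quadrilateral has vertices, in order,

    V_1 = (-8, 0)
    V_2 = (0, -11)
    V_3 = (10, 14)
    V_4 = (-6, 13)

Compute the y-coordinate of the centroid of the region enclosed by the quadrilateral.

541/129

Apply the shoelace (surveyor's) formula. First the cross-terms c_i = x_i·y_{i+1} − x_{i+1}·y_i:
  88, 110, 214, 104  ⇒  2A = 516, A = 258.
Then Σ (y_i + y_{i+1})·c_i = 6492, so ȳ = 6492 / (6·258) = 541/129.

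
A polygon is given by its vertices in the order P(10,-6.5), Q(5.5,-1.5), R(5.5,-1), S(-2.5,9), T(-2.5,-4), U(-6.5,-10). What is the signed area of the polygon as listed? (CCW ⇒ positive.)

122.125

Apply the shoelace (surveyor's) formula: 2A = Σ (x_i·y_{i+1} − x_{i+1}·y_i), indices taken mod 6.
Cross-terms: 20.75, 2.75, 47, 32.5, -1, 142.25  ⇒  Σ = 244.25
Signed area = Σ/2 = 122.125 (positive ⇒ counter-clockwise traversal).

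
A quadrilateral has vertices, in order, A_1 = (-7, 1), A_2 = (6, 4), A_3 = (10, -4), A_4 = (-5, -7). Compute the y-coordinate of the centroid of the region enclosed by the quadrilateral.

Apply the surveyor's formula. First the cross-terms c_i = x_i·y_{i+1} − x_{i+1}·y_i:
  -34, -64, -90, -54  ⇒  2A = -242, A = -121.
Then Σ (y_i + y_{i+1})·c_i = 1144, so ȳ = 1144 / (6·(-121)) = -52/33.

-52/33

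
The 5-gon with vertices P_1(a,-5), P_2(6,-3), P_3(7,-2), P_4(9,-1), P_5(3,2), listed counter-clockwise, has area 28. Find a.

The doubled signed area Σ (x_i y_{i+1} − x_{i+1} y_i) is linear in a.
With a=0 it equals 56; the coefficient of a is -5 (from the two edges through P_1).
So -5·a + 56 = 2·28 = 56 ⇒ a = 0.

0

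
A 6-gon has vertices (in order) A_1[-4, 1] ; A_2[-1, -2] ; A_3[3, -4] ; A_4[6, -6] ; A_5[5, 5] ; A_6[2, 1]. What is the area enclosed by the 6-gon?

43

Apply the shoelace (surveyor's) formula: 2A = Σ (x_i·y_{i+1} − x_{i+1}·y_i), indices taken mod 6.
A_1→A_2: (-4)(-2) − (-1)(1) = 9
A_2→A_3: (-1)(-4) − (3)(-2) = 10
A_3→A_4: (3)(-6) − (6)(-4) = 6
A_4→A_5: (6)(5) − (5)(-6) = 60
A_5→A_6: (5)(1) − (2)(5) = -5
A_6→A_1: (2)(1) − (-4)(1) = 6
Σ = 86
Area = |Σ|/2 = 43.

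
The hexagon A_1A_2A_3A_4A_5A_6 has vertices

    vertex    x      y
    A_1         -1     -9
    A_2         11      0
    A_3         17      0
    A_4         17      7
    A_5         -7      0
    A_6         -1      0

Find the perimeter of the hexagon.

|A_1A_2| = √((12)² + (9)²) = √225 = 15
|A_2A_3| = √((6)² + (0)²) = √36 = 6
|A_3A_4| = √((0)² + (7)²) = √49 = 7
|A_4A_5| = √((-24)² + (-7)²) = √625 = 25
|A_5A_6| = √((6)² + (0)²) = √36 = 6
|A_6A_1| = √((0)² + (-9)²) = √81 = 9
Perimeter = 15 + 6 + 7 + 25 + 6 + 9 = 68.

68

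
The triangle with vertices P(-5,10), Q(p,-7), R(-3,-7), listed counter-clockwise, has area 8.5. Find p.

The doubled signed area Σ (x_i y_{i+1} − x_{i+1} y_i) is linear in p.
With p=0 it equals -51; the coefficient of p is -17 (from the two edges through Q).
So -17·p + -51 = 2·8.5 = 17 ⇒ p = -4.

-4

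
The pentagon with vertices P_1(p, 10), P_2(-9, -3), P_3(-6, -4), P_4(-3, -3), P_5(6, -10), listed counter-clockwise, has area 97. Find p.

The doubled signed area Σ (x_i y_{i+1} − x_{i+1} y_i) is linear in p.
With p=0 it equals 222; the coefficient of p is 7 (from the two edges through P_1).
So 7·p + 222 = 2·97 = 194 ⇒ p = -4.

-4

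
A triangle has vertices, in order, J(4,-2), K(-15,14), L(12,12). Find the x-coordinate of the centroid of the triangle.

Apply Gauss's area formula. First the cross-terms c_i = x_i·y_{i+1} − x_{i+1}·y_i:
  26, -348, -72  ⇒  2A = -394, A = -197.
Then Σ (x_i + x_{i+1})·c_i = -394, so x̄ = -394 / (6·(-197)) = 1/3.

1/3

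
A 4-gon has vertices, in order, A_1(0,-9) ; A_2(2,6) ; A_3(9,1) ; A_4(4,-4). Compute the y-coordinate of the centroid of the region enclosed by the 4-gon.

Apply the shoelace formula. First the cross-terms c_i = x_i·y_{i+1} − x_{i+1}·y_i:
  18, -52, -40, -36  ⇒  2A = -110, A = -55.
Then Σ (y_i + y_{i+1})·c_i = 170, so ȳ = 170 / (6·(-55)) = -17/33.

-17/33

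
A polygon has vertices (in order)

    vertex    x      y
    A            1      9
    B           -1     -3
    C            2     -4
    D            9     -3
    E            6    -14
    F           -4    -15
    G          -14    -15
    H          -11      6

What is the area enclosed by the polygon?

Apply the surveyor's formula: 2A = Σ (x_i·y_{i+1} − x_{i+1}·y_i), indices taken mod 8.
A→B: (1)(-3) − (-1)(9) = 6
B→C: (-1)(-4) − (2)(-3) = 10
C→D: (2)(-3) − (9)(-4) = 30
D→E: (9)(-14) − (6)(-3) = -108
E→F: (6)(-15) − (-4)(-14) = -146
F→G: (-4)(-15) − (-14)(-15) = -150
G→H: (-14)(6) − (-11)(-15) = -249
H→A: (-11)(9) − (1)(6) = -105
Σ = -712
Area = |Σ|/2 = 356.

356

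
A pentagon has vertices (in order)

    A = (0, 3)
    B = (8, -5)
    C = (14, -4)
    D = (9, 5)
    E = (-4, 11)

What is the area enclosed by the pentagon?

Apply the surveyor's formula: 2A = Σ (x_i·y_{i+1} − x_{i+1}·y_i), indices taken mod 5.
Σ = (-24) + (38) + (106) + (119) + (-12) = 227
Area = |Σ|/2 = 113.5.

113.5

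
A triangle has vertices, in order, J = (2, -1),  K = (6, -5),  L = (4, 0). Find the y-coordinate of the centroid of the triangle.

Apply the shoelace formula. First the cross-terms c_i = x_i·y_{i+1} − x_{i+1}·y_i:
  -4, 20, -4  ⇒  2A = 12, A = 6.
Then Σ (y_i + y_{i+1})·c_i = -72, so ȳ = -72 / (6·6) = -2.

-2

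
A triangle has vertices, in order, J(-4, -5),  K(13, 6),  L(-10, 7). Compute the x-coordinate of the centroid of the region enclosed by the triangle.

Apply the surveyor's formula. First the cross-terms c_i = x_i·y_{i+1} − x_{i+1}·y_i:
  41, 151, 78  ⇒  2A = 270, A = 135.
Then Σ (x_i + x_{i+1})·c_i = -270, so x̄ = -270 / (6·135) = -1/3.

-1/3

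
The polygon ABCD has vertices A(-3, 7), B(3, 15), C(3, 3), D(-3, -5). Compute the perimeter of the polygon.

44

|AB| = √((6)² + (8)²) = √100 = 10
|BC| = √((0)² + (-12)²) = √144 = 12
|CD| = √((-6)² + (-8)²) = √100 = 10
|DA| = √((0)² + (12)²) = √144 = 12
Perimeter = 10 + 12 + 10 + 12 = 44.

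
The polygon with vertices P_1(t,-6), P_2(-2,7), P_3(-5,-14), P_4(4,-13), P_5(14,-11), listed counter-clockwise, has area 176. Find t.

The doubled signed area Σ (x_i y_{i+1} − x_{i+1} y_i) is linear in t.
With t=0 it equals 226; the coefficient of t is 18 (from the two edges through P_1).
So 18·t + 226 = 2·176 = 352 ⇒ t = 7.

7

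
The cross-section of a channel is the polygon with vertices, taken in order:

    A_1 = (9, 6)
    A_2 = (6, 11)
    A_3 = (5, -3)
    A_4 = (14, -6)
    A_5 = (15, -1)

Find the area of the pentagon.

88.5

Apply the surveyor's formula: 2A = Σ (x_i·y_{i+1} − x_{i+1}·y_i), indices taken mod 5.
A_1→A_2: (9)(11) − (6)(6) = 63
A_2→A_3: (6)(-3) − (5)(11) = -73
A_3→A_4: (5)(-6) − (14)(-3) = 12
A_4→A_5: (14)(-1) − (15)(-6) = 76
A_5→A_1: (15)(6) − (9)(-1) = 99
Σ = 177
Area = |Σ|/2 = 88.5.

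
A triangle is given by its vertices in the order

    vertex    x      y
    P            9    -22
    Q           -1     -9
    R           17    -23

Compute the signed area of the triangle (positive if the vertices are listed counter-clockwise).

-47

Apply the shoelace formula: 2A = Σ (x_i·y_{i+1} − x_{i+1}·y_i), indices taken mod 3.
Cross-terms: -103, 176, -167  ⇒  Σ = -94
Signed area = Σ/2 = -47 (negative ⇒ clockwise traversal).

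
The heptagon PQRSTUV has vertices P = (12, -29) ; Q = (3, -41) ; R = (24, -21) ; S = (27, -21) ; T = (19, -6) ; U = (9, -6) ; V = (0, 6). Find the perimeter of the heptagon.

|PQ| = √((-9)² + (-12)²) = √225 = 15
|QR| = √((21)² + (20)²) = √841 = 29
|RS| = √((3)² + (0)²) = √9 = 3
|ST| = √((-8)² + (15)²) = √289 = 17
|TU| = √((-10)² + (0)²) = √100 = 10
|UV| = √((-9)² + (12)²) = √225 = 15
|VP| = √((12)² + (-35)²) = √1369 = 37
Perimeter = 15 + 29 + 3 + 17 + 10 + 15 + 37 = 126.

126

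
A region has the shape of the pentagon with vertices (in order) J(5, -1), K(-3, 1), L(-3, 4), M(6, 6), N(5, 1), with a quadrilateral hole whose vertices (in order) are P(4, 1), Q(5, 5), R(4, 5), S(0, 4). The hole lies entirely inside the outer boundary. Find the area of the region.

31.5

Outer boundary:
Apply the shoelace (surveyor's) formula: 2A = Σ (x_i·y_{i+1} − x_{i+1}·y_i), indices taken mod 5.
Σ = (2) + (-9) + (-42) + (-24) + (-10) = -83
Area = |Σ|/2 = 41.5.
Hole:
Σ = (15) + (5) + (16) + (-16) = 20
Area = |Σ|/2 = 10.
Net area = 41.5 − 10 = 31.5.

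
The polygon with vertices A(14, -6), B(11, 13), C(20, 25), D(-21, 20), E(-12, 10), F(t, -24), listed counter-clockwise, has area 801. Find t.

15

The doubled signed area Σ (x_i y_{i+1} − x_{i+1} y_i) is linear in t.
With t=0 it equals 1842; the coefficient of t is -16 (from the two edges through F).
So -16·t + 1842 = 2·801 = 1602 ⇒ t = 15.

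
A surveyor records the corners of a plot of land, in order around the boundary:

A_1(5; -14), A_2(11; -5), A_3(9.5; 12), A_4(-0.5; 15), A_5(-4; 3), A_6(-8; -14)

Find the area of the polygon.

Apply the surveyor's formula: 2A = Σ (x_i·y_{i+1} − x_{i+1}·y_i), indices taken mod 6.
Σ = (129) + (179.5) + (148.5) + (58.5) + (80) + (182) = 777.5
Area = |Σ|/2 = 388.75.

388.75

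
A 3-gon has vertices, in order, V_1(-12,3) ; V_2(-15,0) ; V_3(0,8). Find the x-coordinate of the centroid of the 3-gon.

Apply the shoelace formula. First the cross-terms c_i = x_i·y_{i+1} − x_{i+1}·y_i:
  45, -120, 96  ⇒  2A = 21, A = 10.5.
Then Σ (x_i + x_{i+1})·c_i = -567, so x̄ = -567 / (6·10.5) = -9.

-9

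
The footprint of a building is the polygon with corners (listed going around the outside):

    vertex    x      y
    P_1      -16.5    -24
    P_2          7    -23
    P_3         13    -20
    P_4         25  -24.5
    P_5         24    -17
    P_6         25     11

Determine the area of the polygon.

P_1→P_2: (-16.5)(-23) − (7)(-24) = 547.5
P_2→P_3: (7)(-20) − (13)(-23) = 159
P_3→P_4: (13)(-24.5) − (25)(-20) = 181.5
P_4→P_5: (25)(-17) − (24)(-24.5) = 163
P_5→P_6: (24)(11) − (25)(-17) = 689
P_6→P_1: (25)(-24) − (-16.5)(11) = -418.5
Σ = 1321.5
Area = |Σ|/2 = 660.75.

660.75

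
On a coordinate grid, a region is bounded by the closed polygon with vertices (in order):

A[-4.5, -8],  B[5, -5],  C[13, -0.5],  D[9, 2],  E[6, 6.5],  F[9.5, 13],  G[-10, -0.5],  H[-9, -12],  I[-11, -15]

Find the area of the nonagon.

241.25

Apply the shoelace (surveyor's) formula: 2A = Σ (x_i·y_{i+1} − x_{i+1}·y_i), indices taken mod 9.
A→B: (-4.5)(-5) − (5)(-8) = 62.5
B→C: (5)(-0.5) − (13)(-5) = 62.5
C→D: (13)(2) − (9)(-0.5) = 30.5
D→E: (9)(6.5) − (6)(2) = 46.5
E→F: (6)(13) − (9.5)(6.5) = 16.25
F→G: (9.5)(-0.5) − (-10)(13) = 125.25
G→H: (-10)(-12) − (-9)(-0.5) = 115.5
H→I: (-9)(-15) − (-11)(-12) = 3
I→A: (-11)(-8) − (-4.5)(-15) = 20.5
Σ = 482.5
Area = |Σ|/2 = 241.25.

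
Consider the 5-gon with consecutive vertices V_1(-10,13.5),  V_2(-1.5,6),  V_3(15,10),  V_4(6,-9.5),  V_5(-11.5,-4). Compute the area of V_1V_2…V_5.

337.875

Apply the shoelace (surveyor's) formula: 2A = Σ (x_i·y_{i+1} − x_{i+1}·y_i), indices taken mod 5.
Cross-terms: -39.75, -105, -202.5, -133.25, -195.25  ⇒  Σ = -675.75
Area = |Σ|/2 = 337.875.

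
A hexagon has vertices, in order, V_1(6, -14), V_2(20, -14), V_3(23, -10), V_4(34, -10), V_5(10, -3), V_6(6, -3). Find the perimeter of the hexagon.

70

|V_1V_2| = √((14)² + (0)²) = √196 = 14
|V_2V_3| = √((3)² + (4)²) = √25 = 5
|V_3V_4| = √((11)² + (0)²) = √121 = 11
|V_4V_5| = √((-24)² + (7)²) = √625 = 25
|V_5V_6| = √((-4)² + (0)²) = √16 = 4
|V_6V_1| = √((0)² + (-11)²) = √121 = 11
Perimeter = 14 + 5 + 11 + 25 + 4 + 11 = 70.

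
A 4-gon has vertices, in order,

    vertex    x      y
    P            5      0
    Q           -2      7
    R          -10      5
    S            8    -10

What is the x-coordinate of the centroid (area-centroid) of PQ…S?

Apply the shoelace formula. First the cross-terms c_i = x_i·y_{i+1} − x_{i+1}·y_i:
  35, 60, 60, 50  ⇒  2A = 205, A = 102.5.
Then Σ (x_i + x_{i+1})·c_i = -85, so x̄ = -85 / (6·102.5) = -17/123.

-17/123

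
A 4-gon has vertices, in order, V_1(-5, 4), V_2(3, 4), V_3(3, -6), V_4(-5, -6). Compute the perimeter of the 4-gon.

|V_1V_2| = √((8)² + (0)²) = √64 = 8
|V_2V_3| = √((0)² + (-10)²) = √100 = 10
|V_3V_4| = √((-8)² + (0)²) = √64 = 8
|V_4V_1| = √((0)² + (10)²) = √100 = 10
Perimeter = 8 + 10 + 8 + 10 = 36.

36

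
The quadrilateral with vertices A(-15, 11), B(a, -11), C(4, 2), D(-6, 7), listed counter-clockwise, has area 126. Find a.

The doubled signed area Σ (x_i y_{i+1} − x_{i+1} y_i) is linear in a.
With a=0 it equals 288; the coefficient of a is -9 (from the two edges through B).
So -9·a + 288 = 2·126 = 252 ⇒ a = 4.

4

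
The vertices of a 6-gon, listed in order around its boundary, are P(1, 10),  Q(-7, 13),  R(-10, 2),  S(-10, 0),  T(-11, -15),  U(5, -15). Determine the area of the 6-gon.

Apply Gauss's area formula: 2A = Σ (x_i·y_{i+1} − x_{i+1}·y_i), indices taken mod 6.
Σ = (83) + (116) + (20) + (150) + (240) + (65) = 674
Area = |Σ|/2 = 337.

337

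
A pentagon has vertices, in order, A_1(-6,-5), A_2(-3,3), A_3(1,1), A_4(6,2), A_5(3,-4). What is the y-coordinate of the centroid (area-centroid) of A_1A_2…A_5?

-1.3125

Apply the shoelace formula. First the cross-terms c_i = x_i·y_{i+1} − x_{i+1}·y_i:
  -33, -6, -4, -30, -39  ⇒  2A = -112, A = -56.
Then Σ (y_i + y_{i+1})·c_i = 441, so ȳ = 441 / (6·(-56)) = -1.3125.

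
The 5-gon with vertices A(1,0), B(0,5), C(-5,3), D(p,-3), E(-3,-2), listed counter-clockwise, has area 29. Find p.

Write out the shoelace sum; only the two edges meeting at D involve p:
2·Area = [((-5)·(-3) − p·3) + (p·(-2) − (-3)·(-3))] + 32
       = -5·p + 38 = 58
⇒ p = -4.

-4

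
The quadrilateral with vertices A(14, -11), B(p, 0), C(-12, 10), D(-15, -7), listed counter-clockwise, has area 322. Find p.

The doubled signed area Σ (x_i y_{i+1} − x_{i+1} y_i) is linear in p.
With p=0 it equals 497; the coefficient of p is 21 (from the two edges through B).
So 21·p + 497 = 2·322 = 644 ⇒ p = 7.

7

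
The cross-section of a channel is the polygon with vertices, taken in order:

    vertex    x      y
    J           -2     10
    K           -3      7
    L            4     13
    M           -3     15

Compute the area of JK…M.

Apply the shoelace (surveyor's) formula: 2A = Σ (x_i·y_{i+1} − x_{i+1}·y_i), indices taken mod 4.
J→K: (-2)(7) − (-3)(10) = 16
K→L: (-3)(13) − (4)(7) = -67
L→M: (4)(15) − (-3)(13) = 99
M→J: (-3)(10) − (-2)(15) = 0
Σ = 48
Area = |Σ|/2 = 24.

24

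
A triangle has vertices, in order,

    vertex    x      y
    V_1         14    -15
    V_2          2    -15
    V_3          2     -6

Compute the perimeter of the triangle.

36

|V_1V_2| = √((-12)² + (0)²) = √144 = 12
|V_2V_3| = √((0)² + (9)²) = √81 = 9
|V_3V_1| = √((12)² + (-9)²) = √225 = 15
Perimeter = 12 + 9 + 15 = 36.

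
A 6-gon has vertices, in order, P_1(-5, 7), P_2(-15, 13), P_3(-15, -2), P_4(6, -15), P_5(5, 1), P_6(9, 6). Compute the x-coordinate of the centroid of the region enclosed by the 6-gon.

Apply Gauss's area formula. First the cross-terms c_i = x_i·y_{i+1} − x_{i+1}·y_i:
  40, 225, 237, 81, 21, 93  ⇒  2A = 697, A = 348.5.
Then Σ (x_i + x_{i+1})·c_i = -8126, so x̄ = -8126 / (6·348.5) = -478/123.

-478/123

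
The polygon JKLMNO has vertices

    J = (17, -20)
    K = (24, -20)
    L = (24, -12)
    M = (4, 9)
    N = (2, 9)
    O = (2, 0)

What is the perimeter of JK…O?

80

|JK| = √((7)² + (0)²) = √49 = 7
|KL| = √((0)² + (8)²) = √64 = 8
|LM| = √((-20)² + (21)²) = √841 = 29
|MN| = √((-2)² + (0)²) = √4 = 2
|NO| = √((0)² + (-9)²) = √81 = 9
|OJ| = √((15)² + (-20)²) = √625 = 25
Perimeter = 7 + 8 + 29 + 2 + 9 + 25 = 80.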